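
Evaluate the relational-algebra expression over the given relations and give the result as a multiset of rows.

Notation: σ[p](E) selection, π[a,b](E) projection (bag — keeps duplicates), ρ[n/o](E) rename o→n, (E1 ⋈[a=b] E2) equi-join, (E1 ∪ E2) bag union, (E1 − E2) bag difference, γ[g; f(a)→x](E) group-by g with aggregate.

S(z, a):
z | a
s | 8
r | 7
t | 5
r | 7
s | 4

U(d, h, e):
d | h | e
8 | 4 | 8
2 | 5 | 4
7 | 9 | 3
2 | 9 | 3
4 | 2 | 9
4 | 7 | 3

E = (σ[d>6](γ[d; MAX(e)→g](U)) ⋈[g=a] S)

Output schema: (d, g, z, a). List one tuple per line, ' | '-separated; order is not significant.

Row counts bottom-up:
  U → 6
  γ[d; MAX(e)→g](U) → 4
  σ[d>6](γ[d; MAX(e)→g](U)) → 2
  S → 5
  (σ[d>6](γ[d; MAX(e)→g](U)) ⋈[g=a] S) → 1

== RESULT ==
d | g | z | a
8 | 8 | s | 8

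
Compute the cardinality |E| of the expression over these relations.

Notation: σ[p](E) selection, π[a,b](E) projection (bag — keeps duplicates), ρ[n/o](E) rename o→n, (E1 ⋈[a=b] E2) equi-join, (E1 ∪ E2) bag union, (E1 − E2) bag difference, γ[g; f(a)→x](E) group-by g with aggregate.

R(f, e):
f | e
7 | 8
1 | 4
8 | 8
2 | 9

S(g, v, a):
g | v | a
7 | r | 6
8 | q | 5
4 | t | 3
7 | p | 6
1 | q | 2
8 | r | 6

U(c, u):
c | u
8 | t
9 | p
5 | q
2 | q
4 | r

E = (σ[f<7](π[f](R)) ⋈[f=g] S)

Subexpression sizes:
  R → 4
  π[f](R) → 4
  σ[f<7](π[f](R)) → 2
  S → 6
  (σ[f<7](π[f](R)) ⋈[f=g] S) → 1

|E| = 1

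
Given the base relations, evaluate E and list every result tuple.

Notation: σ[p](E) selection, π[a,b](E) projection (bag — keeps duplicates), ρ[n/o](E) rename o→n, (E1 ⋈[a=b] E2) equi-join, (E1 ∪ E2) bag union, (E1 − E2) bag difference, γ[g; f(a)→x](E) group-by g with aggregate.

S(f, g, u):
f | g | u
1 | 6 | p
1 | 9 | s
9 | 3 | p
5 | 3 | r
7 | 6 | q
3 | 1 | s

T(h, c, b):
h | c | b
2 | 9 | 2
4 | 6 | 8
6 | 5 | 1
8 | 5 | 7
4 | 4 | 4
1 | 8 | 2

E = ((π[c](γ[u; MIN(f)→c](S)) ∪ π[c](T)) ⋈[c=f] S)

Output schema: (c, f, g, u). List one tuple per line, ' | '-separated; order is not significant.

Stepwise |·|:
  S → 6
  γ[u; MIN(f)→c](S) → 4
  π[c](γ[u; MIN(f)→c](S)) → 4
  T → 6
  π[c](T) → 6
  (π[c](γ[u; MIN(f)→c](S)) ∪ π[c](T)) → 10
  S → 6
  ((π[c](γ[u; MIN(f)→c](S)) ∪ π[c](T)) ⋈[c=f] S) → 9

== RESULT ==
c | f | g | u
1 | 1 | 6 | p
1 | 1 | 6 | p
1 | 1 | 9 | s
1 | 1 | 9 | s
5 | 5 | 3 | r
5 | 5 | 3 | r
5 | 5 | 3 | r
7 | 7 | 6 | q
9 | 9 | 3 | p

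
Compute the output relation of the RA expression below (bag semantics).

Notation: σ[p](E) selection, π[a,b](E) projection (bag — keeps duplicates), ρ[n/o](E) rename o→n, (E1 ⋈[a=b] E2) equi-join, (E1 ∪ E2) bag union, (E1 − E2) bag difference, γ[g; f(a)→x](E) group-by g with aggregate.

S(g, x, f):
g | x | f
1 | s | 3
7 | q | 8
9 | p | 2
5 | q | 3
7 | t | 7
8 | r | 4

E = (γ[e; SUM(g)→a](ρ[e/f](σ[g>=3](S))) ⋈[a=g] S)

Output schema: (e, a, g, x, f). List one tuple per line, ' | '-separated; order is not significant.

Stepwise |·|:
  S → 6
  σ[g>=3](S) → 5
  ρ[e/f](σ[g>=3](S)) → 5
  γ[e; SUM(g)→a](ρ[e/f](σ[g>=3](S))) → 5
  S → 6
  (γ[e; SUM(g)→a](ρ[e/f](σ[g>=3](S))) ⋈[a=g] S) → 7

== RESULT ==
e | a | g | x | f
2 | 9 | 9 | p | 2
3 | 5 | 5 | q | 3
4 | 8 | 8 | r | 4
7 | 7 | 7 | q | 8
7 | 7 | 7 | t | 7
8 | 7 | 7 | q | 8
8 | 7 | 7 | t | 7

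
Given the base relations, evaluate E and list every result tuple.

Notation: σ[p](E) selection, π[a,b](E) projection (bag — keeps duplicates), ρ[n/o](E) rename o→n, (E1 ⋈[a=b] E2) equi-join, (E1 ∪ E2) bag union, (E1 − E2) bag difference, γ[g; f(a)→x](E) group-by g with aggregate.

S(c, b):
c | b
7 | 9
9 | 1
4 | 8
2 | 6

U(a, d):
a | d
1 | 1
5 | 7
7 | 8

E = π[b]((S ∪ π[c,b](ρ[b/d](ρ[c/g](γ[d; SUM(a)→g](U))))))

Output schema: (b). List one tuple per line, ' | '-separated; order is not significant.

Per-node cardinality:
  S → 4
  U → 3
  γ[d; SUM(a)→g](U) → 3
  ρ[c/g](γ[d; SUM(a)→g](U)) → 3
  ρ[b/d](ρ[c/g](γ[d; SUM(a)→g](U))) → 3
  π[c,b](ρ[b/d](ρ[c/g](γ[d; SUM(a)→g](U)))) → 3
  (S ∪ π[c,b](ρ[b/d](ρ[c/g](γ[d; SUM(a)→g](U))))) → 7
  π[b]((S ∪ π[c,b](ρ[b/d](ρ[c/g](γ[d; SUM(a)→g](U)))))) → 7

== RESULT ==
b
1
1
6
7
8
8
9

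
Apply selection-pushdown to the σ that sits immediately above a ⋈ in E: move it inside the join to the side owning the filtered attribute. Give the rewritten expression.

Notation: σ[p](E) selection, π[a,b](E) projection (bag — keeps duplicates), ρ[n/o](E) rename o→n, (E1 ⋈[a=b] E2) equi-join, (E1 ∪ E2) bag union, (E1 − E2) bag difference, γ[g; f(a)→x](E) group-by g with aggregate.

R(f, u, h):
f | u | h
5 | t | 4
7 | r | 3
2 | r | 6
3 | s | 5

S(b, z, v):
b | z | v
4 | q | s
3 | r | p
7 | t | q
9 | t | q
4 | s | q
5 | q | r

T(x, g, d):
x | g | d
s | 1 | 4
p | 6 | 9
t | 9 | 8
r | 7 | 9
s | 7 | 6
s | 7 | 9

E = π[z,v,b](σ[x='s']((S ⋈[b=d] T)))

σ filters on x, owned by the right side.
E' = π[z,v,b]((S ⋈[b=d] σ[x='s'](T)))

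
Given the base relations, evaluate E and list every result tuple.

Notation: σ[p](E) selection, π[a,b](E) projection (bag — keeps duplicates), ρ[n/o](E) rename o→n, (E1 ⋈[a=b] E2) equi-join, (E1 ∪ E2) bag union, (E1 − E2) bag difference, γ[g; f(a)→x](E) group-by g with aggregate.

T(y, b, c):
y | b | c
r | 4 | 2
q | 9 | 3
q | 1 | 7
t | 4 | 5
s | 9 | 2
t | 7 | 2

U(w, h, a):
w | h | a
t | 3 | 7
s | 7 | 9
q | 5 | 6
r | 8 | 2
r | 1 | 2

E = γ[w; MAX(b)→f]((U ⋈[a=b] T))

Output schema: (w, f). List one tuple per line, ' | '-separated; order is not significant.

Per-node cardinality:
  U → 5
  T → 6
  (U ⋈[a=b] T) → 3
  γ[w; MAX(b)→f]((U ⋈[a=b] T)) → 2

== RESULT ==
w | f
s | 9
t | 7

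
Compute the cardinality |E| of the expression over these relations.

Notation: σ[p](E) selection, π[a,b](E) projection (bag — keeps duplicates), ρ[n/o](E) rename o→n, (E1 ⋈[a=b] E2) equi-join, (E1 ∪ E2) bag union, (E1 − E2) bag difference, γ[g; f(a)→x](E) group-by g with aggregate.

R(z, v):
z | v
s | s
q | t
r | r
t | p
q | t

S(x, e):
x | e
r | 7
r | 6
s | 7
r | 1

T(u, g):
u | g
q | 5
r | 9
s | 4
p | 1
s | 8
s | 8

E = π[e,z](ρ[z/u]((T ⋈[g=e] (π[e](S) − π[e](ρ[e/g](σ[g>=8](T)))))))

Stepwise |·|:
  T → 6
  S → 4
  π[e](S) → 4
  T → 6
  σ[g>=8](T) → 3
  ρ[e/g](σ[g>=8](T)) → 3
  π[e](ρ[e/g](σ[g>=8](T))) → 3
  (π[e](S) − π[e](ρ[e/g](σ[g>=8](T)))) → 4
  (T ⋈[g=e] (π[e](S) − π[e](ρ[e/g](σ[g>=8](T))))) → 1
  ρ[z/u]((T ⋈[g=e] (π[e](S) − π[e](ρ[e/g](σ[g>=8](T)))))) → 1
  π[e,z](ρ[z/u]((T ⋈[g=e] (π[e](S) − π[e](ρ[e/g](σ[g>=8](T))))))) → 1

|E| = 1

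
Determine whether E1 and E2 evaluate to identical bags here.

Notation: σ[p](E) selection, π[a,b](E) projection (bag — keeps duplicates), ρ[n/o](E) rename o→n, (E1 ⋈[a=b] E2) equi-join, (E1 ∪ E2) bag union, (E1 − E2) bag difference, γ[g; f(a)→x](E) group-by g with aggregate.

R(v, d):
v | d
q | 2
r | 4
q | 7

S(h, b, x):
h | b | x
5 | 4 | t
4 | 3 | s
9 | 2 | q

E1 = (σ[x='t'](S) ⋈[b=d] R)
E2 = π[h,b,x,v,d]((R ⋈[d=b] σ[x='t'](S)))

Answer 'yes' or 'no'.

E1 row counts bottom-up:
  S → 3
  σ[x='t'](S) → 1
  R → 3
  (σ[x='t'](S) ⋈[b=d] R) → 1
E2 row counts bottom-up:
  R → 3
  S → 3
  σ[x='t'](S) → 1
  (R ⋈[d=b] σ[x='t'](S)) → 1
  π[h,b,x,v,d]((R ⋈[d=b] σ[x='t'](S))) → 1

E1 and E2 produce the same multiset:
h | b | x | v | d
5 | 4 | t | r | 4

yes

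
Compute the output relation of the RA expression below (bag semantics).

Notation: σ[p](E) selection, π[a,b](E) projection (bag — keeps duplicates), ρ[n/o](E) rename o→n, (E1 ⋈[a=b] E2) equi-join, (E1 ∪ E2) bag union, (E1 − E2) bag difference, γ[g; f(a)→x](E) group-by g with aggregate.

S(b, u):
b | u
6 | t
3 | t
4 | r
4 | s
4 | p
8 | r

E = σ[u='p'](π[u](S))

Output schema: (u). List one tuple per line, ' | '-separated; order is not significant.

Stepwise |·|:
  S → 6
  π[u](S) → 6
  σ[u='p'](π[u](S)) → 1

== RESULT ==
u
p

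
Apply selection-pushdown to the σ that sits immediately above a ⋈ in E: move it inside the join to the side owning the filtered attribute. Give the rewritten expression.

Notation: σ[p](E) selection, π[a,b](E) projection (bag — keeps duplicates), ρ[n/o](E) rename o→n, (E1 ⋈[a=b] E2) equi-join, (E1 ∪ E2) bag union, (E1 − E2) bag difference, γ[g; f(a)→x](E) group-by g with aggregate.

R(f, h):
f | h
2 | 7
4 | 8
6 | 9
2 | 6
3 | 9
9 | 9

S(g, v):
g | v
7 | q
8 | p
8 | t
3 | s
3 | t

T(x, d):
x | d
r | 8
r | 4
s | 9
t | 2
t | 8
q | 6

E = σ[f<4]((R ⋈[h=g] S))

σ filters on f, owned by the left side.
E' = (σ[f<4](R) ⋈[h=g] S)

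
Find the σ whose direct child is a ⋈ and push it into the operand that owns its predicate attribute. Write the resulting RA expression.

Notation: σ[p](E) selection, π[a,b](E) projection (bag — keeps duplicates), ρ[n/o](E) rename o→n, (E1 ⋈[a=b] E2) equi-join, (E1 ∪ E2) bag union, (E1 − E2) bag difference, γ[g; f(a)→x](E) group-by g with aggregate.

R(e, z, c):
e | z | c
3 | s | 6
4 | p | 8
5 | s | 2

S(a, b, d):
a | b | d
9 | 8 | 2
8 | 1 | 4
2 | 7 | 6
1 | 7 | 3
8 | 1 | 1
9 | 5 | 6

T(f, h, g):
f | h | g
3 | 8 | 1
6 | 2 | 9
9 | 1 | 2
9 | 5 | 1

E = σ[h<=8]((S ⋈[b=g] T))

σ filters on h, owned by the right side.
E' = (S ⋈[b=g] σ[h<=8](T))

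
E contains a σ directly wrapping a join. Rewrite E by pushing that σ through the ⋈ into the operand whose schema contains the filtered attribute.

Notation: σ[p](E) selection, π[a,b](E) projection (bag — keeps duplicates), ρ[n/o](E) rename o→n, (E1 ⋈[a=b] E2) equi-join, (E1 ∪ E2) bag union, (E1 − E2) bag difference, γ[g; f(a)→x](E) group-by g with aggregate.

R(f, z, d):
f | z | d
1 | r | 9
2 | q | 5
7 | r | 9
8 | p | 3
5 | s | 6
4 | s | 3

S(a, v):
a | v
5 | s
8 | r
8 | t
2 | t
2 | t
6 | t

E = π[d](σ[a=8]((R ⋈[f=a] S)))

σ filters on a, owned by the right side.
E' = π[d]((R ⋈[f=a] σ[a=8](S)))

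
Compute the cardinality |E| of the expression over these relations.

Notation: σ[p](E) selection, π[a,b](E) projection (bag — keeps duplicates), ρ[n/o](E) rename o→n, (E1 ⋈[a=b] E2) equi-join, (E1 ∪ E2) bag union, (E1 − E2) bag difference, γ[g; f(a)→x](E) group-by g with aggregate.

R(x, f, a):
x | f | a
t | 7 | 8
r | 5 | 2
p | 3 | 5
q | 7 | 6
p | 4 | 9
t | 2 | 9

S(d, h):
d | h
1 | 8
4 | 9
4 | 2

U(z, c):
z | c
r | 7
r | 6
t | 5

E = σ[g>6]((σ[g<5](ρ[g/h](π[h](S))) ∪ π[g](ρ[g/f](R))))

Per-node cardinality:
  S → 3
  π[h](S) → 3
  ρ[g/h](π[h](S)) → 3
  σ[g<5](ρ[g/h](π[h](S))) → 1
  R → 6
  ρ[g/f](R) → 6
  π[g](ρ[g/f](R)) → 6
  (σ[g<5](ρ[g/h](π[h](S))) ∪ π[g](ρ[g/f](R))) → 7
  σ[g>6]((σ[g<5](ρ[g/h](π[h](S))) ∪ π[g](ρ[g/f](R)))) → 2

|E| = 2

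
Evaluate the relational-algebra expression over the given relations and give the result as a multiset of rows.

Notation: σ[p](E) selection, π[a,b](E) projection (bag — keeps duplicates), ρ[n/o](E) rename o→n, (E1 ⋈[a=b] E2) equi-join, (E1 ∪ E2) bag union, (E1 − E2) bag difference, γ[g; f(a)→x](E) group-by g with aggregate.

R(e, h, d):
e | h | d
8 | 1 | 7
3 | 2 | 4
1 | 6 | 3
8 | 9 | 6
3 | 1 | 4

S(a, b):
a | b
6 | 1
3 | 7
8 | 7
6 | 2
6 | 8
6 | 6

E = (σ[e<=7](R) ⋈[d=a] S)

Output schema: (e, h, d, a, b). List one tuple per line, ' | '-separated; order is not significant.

Per-node cardinality:
  R → 5
  σ[e<=7](R) → 3
  S → 6
  (σ[e<=7](R) ⋈[d=a] S) → 1

== RESULT ==
e | h | d | a | b
1 | 6 | 3 | 3 | 7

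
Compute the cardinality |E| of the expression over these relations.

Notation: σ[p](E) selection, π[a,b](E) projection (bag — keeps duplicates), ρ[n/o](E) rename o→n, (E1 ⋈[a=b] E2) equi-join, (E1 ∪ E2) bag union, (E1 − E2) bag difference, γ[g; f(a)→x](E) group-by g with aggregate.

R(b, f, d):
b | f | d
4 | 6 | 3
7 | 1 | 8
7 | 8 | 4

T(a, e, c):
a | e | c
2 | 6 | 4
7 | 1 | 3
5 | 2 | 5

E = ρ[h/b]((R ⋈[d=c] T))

Row counts bottom-up:
  R → 3
  T → 3
  (R ⋈[d=c] T) → 2
  ρ[h/b]((R ⋈[d=c] T)) → 2

|E| = 2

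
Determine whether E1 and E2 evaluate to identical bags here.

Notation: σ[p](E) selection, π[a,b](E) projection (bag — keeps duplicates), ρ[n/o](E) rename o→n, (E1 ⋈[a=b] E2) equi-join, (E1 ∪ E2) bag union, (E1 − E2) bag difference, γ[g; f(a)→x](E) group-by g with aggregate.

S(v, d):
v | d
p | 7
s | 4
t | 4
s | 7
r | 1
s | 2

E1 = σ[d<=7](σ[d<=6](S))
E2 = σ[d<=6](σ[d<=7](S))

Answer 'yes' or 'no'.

E1 per-node cardinality:
  S → 6
  σ[d<=6](S) → 4
  σ[d<=7](σ[d<=6](S)) → 4
E2 per-node cardinality:
  S → 6
  σ[d<=7](S) → 6
  σ[d<=6](σ[d<=7](S)) → 4

E1 and E2 produce the same multiset:
v | d
r | 1
s | 2
s | 4
t | 4

yes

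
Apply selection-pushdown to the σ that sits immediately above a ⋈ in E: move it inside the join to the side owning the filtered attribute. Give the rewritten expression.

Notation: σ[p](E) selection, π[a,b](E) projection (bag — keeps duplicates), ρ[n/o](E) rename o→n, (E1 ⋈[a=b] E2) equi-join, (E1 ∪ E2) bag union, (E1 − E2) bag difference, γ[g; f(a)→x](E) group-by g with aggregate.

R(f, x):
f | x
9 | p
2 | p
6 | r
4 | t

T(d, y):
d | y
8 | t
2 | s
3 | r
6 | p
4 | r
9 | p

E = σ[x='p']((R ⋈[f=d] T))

σ filters on x, owned by the left side.
E' = (σ[x='p'](R) ⋈[f=d] T)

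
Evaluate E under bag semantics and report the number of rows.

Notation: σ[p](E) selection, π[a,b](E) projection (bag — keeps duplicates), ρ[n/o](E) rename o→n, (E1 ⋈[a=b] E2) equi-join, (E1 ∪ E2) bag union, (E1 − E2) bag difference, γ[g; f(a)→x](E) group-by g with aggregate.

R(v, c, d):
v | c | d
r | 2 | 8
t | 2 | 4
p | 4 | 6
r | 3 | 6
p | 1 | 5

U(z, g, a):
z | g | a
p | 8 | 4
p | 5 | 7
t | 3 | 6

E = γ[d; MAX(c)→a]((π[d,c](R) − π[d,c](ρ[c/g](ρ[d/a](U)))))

Subexpression sizes:
  R → 5
  π[d,c](R) → 5
  U → 3
  ρ[d/a](U) → 3
  ρ[c/g](ρ[d/a](U)) → 3
  π[d,c](ρ[c/g](ρ[d/a](U))) → 3
  (π[d,c](R) − π[d,c](ρ[c/g](ρ[d/a](U)))) → 4
  γ[d; MAX(c)→a]((π[d,c](R) − π[d,c](ρ[c/g](ρ[d/a](U))))) → 4

|E| = 4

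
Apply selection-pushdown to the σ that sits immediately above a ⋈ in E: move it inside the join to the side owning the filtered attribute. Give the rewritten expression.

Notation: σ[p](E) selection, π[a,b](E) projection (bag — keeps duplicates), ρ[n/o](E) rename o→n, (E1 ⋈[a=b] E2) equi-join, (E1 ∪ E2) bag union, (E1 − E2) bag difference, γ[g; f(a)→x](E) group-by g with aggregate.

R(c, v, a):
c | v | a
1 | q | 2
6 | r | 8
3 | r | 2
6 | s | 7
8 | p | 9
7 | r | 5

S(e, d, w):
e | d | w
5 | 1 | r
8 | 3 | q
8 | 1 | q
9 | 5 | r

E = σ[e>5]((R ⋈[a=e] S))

σ filters on e, owned by the right side.
E' = (R ⋈[a=e] σ[e>5](S))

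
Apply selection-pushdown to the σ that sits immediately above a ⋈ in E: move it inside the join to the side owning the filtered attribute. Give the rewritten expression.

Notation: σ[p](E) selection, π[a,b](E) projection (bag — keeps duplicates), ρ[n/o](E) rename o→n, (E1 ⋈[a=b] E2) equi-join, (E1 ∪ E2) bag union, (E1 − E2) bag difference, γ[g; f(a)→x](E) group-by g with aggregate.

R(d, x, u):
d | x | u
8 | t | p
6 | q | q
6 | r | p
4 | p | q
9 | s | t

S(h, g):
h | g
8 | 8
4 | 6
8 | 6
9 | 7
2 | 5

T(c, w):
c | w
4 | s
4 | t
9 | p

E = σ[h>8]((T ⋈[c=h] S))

σ filters on h, owned by the right side.
E' = (T ⋈[c=h] σ[h>8](S))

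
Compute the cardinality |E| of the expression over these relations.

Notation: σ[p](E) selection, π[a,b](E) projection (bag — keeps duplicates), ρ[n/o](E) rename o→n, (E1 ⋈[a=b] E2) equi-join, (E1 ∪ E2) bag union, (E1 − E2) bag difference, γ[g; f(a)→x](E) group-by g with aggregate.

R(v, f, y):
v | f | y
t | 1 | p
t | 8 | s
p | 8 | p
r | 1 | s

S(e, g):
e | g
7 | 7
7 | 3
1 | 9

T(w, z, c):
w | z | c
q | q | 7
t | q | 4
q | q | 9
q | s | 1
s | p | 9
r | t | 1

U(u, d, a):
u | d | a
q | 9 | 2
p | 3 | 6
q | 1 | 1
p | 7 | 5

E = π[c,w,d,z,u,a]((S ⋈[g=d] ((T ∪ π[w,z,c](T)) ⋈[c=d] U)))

Per-node cardinality:
  S → 3
  T → 6
  T → 6
  π[w,z,c](T) → 6
  (T ∪ π[w,z,c](T)) → 12
  U → 4
  ((T ∪ π[w,z,c](T)) ⋈[c=d] U) → 10
  (S ⋈[g=d] ((T ∪ π[w,z,c](T)) ⋈[c=d] U)) → 6
  π[c,w,d,z,u,a]((S ⋈[g=d] ((T ∪ π[w,z,c](T)) ⋈[c=d] U))) → 6

|E| = 6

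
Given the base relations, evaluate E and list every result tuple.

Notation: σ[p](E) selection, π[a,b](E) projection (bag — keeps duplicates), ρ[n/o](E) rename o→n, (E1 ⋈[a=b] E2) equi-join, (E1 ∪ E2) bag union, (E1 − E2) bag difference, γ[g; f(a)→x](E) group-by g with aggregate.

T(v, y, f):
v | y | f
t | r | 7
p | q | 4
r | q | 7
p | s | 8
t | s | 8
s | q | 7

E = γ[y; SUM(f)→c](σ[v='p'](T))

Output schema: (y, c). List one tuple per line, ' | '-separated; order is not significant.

Per-node cardinality:
  T → 6
  σ[v='p'](T) → 2
  γ[y; SUM(f)→c](σ[v='p'](T)) → 2

== RESULT ==
y | c
q | 4
s | 8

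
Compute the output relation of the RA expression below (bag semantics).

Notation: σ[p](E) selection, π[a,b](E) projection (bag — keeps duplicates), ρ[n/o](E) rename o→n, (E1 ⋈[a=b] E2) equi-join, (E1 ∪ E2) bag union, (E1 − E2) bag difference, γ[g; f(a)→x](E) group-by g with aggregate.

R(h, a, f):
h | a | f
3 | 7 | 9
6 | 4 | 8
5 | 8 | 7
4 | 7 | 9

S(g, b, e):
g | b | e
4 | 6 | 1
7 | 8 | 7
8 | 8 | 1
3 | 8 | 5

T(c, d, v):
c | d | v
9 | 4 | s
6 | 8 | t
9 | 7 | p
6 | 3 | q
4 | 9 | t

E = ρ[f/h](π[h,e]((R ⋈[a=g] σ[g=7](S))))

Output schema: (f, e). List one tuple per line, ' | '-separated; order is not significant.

Stepwise |·|:
  R → 4
  S → 4
  σ[g=7](S) → 1
  (R ⋈[a=g] σ[g=7](S)) → 2
  π[h,e]((R ⋈[a=g] σ[g=7](S))) → 2
  ρ[f/h](π[h,e]((R ⋈[a=g] σ[g=7](S)))) → 2

== RESULT ==
f | e
3 | 7
4 | 7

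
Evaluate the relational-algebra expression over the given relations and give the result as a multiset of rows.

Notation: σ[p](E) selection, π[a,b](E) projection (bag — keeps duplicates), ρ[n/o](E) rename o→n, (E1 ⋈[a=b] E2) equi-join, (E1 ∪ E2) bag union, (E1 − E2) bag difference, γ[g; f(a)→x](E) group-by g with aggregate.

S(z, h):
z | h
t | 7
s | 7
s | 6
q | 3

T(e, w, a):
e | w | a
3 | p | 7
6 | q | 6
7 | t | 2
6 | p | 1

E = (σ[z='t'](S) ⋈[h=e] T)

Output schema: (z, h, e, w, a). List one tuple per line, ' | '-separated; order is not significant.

Subexpression sizes:
  S → 4
  σ[z='t'](S) → 1
  T → 4
  (σ[z='t'](S) ⋈[h=e] T) → 1

== RESULT ==
z | h | e | w | a
t | 7 | 7 | t | 2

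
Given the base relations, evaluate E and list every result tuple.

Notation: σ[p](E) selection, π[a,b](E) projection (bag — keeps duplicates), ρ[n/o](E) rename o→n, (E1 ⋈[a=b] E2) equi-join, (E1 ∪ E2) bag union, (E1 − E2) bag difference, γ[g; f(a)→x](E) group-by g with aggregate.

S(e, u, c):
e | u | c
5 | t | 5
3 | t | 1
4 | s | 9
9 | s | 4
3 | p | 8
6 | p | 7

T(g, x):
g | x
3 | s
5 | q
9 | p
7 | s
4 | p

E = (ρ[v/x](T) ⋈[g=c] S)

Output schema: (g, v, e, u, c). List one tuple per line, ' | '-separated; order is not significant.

Stepwise |·|:
  T → 5
  ρ[v/x](T) → 5
  S → 6
  (ρ[v/x](T) ⋈[g=c] S) → 4

== RESULT ==
g | v | e | u | c
4 | p | 9 | s | 4
5 | q | 5 | t | 5
7 | s | 6 | p | 7
9 | p | 4 | s | 9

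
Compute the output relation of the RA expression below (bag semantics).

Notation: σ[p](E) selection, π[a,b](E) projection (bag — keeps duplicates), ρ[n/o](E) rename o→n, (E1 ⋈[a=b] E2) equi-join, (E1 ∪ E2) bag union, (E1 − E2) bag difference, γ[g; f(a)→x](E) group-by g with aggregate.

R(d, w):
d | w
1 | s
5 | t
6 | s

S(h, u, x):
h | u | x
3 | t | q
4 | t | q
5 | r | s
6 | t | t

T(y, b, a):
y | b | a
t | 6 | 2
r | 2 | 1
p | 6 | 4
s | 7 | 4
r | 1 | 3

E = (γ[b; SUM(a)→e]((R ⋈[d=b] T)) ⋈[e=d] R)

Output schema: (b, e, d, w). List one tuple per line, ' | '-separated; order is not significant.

Per-node cardinality:
  R → 3
  T → 5
  (R ⋈[d=b] T) → 3
  γ[b; SUM(a)→e]((R ⋈[d=b] T)) → 2
  R → 3
  (γ[b; SUM(a)→e]((R ⋈[d=b] T)) ⋈[e=d] R) → 1

== RESULT ==
b | e | d | w
6 | 6 | 6 | s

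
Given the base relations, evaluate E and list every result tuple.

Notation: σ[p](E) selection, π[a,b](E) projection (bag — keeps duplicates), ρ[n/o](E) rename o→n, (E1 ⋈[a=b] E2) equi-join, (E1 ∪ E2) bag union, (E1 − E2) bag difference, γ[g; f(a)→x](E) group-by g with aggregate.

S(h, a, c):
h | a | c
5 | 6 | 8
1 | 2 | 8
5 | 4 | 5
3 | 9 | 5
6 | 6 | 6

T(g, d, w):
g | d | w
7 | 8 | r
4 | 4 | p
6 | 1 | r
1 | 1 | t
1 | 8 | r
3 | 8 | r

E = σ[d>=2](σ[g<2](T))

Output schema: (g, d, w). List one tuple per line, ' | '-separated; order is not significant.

Stepwise |·|:
  T → 6
  σ[g<2](T) → 2
  σ[d>=2](σ[g<2](T)) → 1

== RESULT ==
g | d | w
1 | 8 | r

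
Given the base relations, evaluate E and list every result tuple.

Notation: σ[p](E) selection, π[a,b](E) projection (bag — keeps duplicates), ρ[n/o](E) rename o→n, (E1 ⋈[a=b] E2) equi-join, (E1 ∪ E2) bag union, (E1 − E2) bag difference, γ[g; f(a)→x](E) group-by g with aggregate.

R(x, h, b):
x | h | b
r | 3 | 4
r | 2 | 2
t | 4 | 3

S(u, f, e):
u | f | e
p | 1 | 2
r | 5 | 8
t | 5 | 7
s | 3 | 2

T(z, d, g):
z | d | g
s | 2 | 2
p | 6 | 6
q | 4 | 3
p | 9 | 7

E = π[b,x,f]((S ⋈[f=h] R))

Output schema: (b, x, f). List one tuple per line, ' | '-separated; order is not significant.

Per-node cardinality:
  S → 4
  R → 3
  (S ⋈[f=h] R) → 1
  π[b,x,f]((S ⋈[f=h] R)) → 1

== RESULT ==
b | x | f
4 | r | 3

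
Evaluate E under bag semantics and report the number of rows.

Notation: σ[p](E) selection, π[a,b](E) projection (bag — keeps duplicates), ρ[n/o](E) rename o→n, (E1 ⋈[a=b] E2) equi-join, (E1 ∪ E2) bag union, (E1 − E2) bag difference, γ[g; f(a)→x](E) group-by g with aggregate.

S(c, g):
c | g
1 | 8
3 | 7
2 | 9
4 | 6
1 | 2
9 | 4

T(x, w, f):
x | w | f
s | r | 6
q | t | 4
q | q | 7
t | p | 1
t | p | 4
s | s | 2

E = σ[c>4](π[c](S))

Row counts bottom-up:
  S → 6
  π[c](S) → 6
  σ[c>4](π[c](S)) → 1

|E| = 1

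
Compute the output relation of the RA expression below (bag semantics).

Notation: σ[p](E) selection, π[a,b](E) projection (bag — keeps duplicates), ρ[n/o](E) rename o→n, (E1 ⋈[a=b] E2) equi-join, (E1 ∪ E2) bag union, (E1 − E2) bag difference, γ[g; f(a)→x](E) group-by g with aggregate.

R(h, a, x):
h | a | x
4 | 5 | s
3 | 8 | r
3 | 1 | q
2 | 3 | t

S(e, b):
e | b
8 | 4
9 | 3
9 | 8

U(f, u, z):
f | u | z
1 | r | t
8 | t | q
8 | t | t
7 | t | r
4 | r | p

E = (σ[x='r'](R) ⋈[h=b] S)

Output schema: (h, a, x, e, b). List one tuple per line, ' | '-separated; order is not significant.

Per-node cardinality:
  R → 4
  σ[x='r'](R) → 1
  S → 3
  (σ[x='r'](R) ⋈[h=b] S) → 1

== RESULT ==
h | a | x | e | b
3 | 8 | r | 9 | 3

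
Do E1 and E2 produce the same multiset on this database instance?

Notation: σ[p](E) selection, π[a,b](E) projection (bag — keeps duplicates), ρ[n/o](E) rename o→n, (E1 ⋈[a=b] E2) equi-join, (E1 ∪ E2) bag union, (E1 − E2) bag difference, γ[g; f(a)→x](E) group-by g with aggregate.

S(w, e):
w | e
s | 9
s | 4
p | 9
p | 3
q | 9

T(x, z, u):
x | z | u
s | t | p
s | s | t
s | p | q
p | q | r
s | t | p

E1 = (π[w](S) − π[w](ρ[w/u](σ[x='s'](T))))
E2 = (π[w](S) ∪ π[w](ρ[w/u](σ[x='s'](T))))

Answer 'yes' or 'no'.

E1 subexpression sizes:
  S → 5
  π[w](S) → 5
  T → 5
  σ[x='s'](T) → 4
  ρ[w/u](σ[x='s'](T)) → 4
  π[w](ρ[w/u](σ[x='s'](T))) → 4
  (π[w](S) − π[w](ρ[w/u](σ[x='s'](T)))) → 2
E2 subexpression sizes:
  S → 5
  π[w](S) → 5
  T → 5
  σ[x='s'](T) → 4
  ρ[w/u](σ[x='s'](T)) → 4
  π[w](ρ[w/u](σ[x='s'](T))) → 4
  (π[w](S) ∪ π[w](ρ[w/u](σ[x='s'](T)))) → 9

E1 result:
w
s
s
E2 result:
w
p
p
p
p
q
q
s
s
t
Witness: ('q',) appears 0× in E1 but 2× in E2.

no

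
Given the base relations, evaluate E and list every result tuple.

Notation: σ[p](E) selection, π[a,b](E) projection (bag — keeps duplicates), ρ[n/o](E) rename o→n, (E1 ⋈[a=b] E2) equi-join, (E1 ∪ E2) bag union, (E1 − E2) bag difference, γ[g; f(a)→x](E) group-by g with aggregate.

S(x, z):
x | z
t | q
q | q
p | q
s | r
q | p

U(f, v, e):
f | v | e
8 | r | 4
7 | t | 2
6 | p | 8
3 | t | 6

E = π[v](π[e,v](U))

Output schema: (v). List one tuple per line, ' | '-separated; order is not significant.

Row counts bottom-up:
  U → 4
  π[e,v](U) → 4
  π[v](π[e,v](U)) → 4

== RESULT ==
v
p
r
t
t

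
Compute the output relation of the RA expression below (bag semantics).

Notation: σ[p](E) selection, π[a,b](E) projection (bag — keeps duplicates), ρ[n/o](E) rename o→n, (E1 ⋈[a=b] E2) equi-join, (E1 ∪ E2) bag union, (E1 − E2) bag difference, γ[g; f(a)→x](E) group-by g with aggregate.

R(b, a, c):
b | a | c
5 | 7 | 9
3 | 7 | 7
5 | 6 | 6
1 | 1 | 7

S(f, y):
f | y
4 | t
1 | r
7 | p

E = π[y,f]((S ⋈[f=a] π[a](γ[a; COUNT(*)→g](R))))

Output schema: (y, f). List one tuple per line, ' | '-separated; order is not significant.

Stepwise |·|:
  S → 3
  R → 4
  γ[a; COUNT(*)→g](R) → 3
  π[a](γ[a; COUNT(*)→g](R)) → 3
  (S ⋈[f=a] π[a](γ[a; COUNT(*)→g](R))) → 2
  π[y,f]((S ⋈[f=a] π[a](γ[a; COUNT(*)→g](R)))) → 2

== RESULT ==
y | f
p | 7
r | 1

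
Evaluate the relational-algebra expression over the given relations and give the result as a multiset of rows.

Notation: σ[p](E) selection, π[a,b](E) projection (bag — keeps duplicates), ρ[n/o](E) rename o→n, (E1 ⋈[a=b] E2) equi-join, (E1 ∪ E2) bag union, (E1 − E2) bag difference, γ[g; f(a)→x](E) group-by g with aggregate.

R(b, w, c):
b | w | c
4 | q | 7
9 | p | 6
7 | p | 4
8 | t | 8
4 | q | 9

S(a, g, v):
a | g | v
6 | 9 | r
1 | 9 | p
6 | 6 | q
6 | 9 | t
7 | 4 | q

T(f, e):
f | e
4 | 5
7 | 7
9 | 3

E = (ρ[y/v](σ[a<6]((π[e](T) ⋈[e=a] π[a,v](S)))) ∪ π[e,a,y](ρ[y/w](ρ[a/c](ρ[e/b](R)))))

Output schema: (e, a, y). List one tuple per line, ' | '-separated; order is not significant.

Subexpression sizes:
  T → 3
  π[e](T) → 3
  S → 5
  π[a,v](S) → 5
  (π[e](T) ⋈[e=a] π[a,v](S)) → 1
  σ[a<6]((π[e](T) ⋈[e=a] π[a,v](S))) → 0
  ρ[y/v](σ[a<6]((π[e](T) ⋈[e=a] π[a,v](S)))) → 0
  R → 5
  ρ[e/b](R) → 5
  ρ[a/c](ρ[e/b](R)) → 5
  ρ[y/w](ρ[a/c](ρ[e/b](R))) → 5
  π[e,a,y](ρ[y/w](ρ[a/c](ρ[e/b](R)))) → 5
  (ρ[y/v](σ[a<6]((π[e](T) ⋈[e=a] π[a,v](S)))) ∪ π[e,a,y](ρ[y/w](ρ[a/c](ρ[e/b](R))))) → 5

== RESULT ==
e | a | y
4 | 7 | q
4 | 9 | q
7 | 4 | p
8 | 8 | t
9 | 6 | p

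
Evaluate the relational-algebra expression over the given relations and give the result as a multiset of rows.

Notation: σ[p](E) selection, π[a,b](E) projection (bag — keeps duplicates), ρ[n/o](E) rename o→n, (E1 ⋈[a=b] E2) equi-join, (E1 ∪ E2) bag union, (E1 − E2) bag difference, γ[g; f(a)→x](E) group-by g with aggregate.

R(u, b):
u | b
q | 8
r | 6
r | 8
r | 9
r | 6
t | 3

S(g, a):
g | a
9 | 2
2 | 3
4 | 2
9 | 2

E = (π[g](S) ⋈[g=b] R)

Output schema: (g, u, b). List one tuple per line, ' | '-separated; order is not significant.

Stepwise |·|:
  S → 4
  π[g](S) → 4
  R → 6
  (π[g](S) ⋈[g=b] R) → 2

== RESULT ==
g | u | b
9 | r | 9
9 | r | 9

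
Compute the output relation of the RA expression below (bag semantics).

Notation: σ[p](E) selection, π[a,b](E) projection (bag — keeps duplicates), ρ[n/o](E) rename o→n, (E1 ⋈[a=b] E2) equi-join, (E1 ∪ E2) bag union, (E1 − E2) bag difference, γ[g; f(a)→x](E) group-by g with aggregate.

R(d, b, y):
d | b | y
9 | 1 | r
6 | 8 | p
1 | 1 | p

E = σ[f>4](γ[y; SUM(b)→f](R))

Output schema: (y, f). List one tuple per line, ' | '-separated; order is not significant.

Row counts bottom-up:
  R → 3
  γ[y; SUM(b)→f](R) → 2
  σ[f>4](γ[y; SUM(b)→f](R)) → 1

== RESULT ==
y | f
p | 9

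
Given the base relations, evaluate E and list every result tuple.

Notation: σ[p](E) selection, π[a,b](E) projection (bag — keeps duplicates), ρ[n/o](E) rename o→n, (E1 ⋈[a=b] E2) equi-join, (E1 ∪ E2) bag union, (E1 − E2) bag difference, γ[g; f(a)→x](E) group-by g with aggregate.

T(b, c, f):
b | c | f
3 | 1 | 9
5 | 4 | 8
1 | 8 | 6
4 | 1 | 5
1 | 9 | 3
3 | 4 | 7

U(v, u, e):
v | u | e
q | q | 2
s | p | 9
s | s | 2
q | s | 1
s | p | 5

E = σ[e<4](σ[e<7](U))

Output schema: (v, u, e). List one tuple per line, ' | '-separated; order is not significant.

Per-node cardinality:
  U → 5
  σ[e<7](U) → 4
  σ[e<4](σ[e<7](U)) → 3

== RESULT ==
v | u | e
q | q | 2
q | s | 1
s | s | 2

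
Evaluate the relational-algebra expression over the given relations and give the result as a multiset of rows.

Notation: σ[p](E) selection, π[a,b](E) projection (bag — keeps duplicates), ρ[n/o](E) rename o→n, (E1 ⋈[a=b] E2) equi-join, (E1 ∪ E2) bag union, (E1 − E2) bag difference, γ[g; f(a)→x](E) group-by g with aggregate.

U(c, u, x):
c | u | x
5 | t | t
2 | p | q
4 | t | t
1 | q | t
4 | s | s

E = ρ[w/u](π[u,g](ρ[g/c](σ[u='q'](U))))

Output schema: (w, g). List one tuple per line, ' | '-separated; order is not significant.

Per-node cardinality:
  U → 5
  σ[u='q'](U) → 1
  ρ[g/c](σ[u='q'](U)) → 1
  π[u,g](ρ[g/c](σ[u='q'](U))) → 1
  ρ[w/u](π[u,g](ρ[g/c](σ[u='q'](U)))) → 1

== RESULT ==
w | g
q | 1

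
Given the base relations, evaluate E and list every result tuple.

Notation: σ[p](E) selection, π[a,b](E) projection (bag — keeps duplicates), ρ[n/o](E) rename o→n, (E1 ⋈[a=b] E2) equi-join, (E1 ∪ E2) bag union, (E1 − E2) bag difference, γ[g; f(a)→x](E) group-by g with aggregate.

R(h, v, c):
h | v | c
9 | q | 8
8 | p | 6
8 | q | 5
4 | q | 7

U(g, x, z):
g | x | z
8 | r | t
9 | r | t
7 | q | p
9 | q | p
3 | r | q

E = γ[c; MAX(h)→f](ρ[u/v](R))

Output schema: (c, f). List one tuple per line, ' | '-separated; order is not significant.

Per-node cardinality:
  R → 4
  ρ[u/v](R) → 4
  γ[c; MAX(h)→f](ρ[u/v](R)) → 4

== RESULT ==
c | f
5 | 8
6 | 8
7 | 4
8 | 9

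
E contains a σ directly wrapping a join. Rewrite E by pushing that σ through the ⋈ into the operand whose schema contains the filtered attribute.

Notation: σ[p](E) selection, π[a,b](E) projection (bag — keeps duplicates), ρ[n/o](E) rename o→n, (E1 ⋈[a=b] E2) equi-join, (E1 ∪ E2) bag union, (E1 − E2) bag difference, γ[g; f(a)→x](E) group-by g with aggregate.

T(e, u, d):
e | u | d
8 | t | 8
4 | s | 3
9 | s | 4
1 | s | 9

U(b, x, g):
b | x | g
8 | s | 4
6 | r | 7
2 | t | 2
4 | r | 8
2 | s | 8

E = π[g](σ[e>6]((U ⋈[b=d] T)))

σ filters on e, owned by the right side.
E' = π[g]((U ⋈[b=d] σ[e>6](T)))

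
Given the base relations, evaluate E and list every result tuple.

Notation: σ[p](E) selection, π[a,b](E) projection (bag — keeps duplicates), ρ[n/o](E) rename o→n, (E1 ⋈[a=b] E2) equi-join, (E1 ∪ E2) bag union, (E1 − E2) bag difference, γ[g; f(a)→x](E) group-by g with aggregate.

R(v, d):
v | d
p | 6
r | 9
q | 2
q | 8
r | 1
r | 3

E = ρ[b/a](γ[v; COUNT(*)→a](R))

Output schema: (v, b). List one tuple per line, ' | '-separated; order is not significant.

Row counts bottom-up:
  R → 6
  γ[v; COUNT(*)→a](R) → 3
  ρ[b/a](γ[v; COUNT(*)→a](R)) → 3

== RESULT ==
v | b
p | 1
q | 2
r | 3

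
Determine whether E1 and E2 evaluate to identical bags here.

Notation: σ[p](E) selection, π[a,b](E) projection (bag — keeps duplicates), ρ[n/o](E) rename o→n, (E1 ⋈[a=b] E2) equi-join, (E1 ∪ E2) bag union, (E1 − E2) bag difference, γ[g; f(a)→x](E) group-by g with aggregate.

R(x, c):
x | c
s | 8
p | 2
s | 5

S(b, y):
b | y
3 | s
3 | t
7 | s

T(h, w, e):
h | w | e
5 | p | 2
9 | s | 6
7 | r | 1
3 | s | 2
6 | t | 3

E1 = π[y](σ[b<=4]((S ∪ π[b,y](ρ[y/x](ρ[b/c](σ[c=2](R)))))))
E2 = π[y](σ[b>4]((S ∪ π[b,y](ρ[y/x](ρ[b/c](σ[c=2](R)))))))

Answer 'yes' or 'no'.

E1 stepwise |·|:
  S → 3
  R → 3
  σ[c=2](R) → 1
  ρ[b/c](σ[c=2](R)) → 1
  ρ[y/x](ρ[b/c](σ[c=2](R))) → 1
  π[b,y](ρ[y/x](ρ[b/c](σ[c=2](R)))) → 1
  (S ∪ π[b,y](ρ[y/x](ρ[b/c](σ[c=2](R))))) → 4
  σ[b<=4]((S ∪ π[b,y](ρ[y/x](ρ[b/c](σ[c=2](R)))))) → 3
  π[y](σ[b<=4]((S ∪ π[b,y](ρ[y/x](ρ[b/c](σ[c=2](R))))))) → 3
E2 stepwise |·|:
  S → 3
  R → 3
  σ[c=2](R) → 1
  ρ[b/c](σ[c=2](R)) → 1
  ρ[y/x](ρ[b/c](σ[c=2](R))) → 1
  π[b,y](ρ[y/x](ρ[b/c](σ[c=2](R)))) → 1
  (S ∪ π[b,y](ρ[y/x](ρ[b/c](σ[c=2](R))))) → 4
  σ[b>4]((S ∪ π[b,y](ρ[y/x](ρ[b/c](σ[c=2](R)))))) → 1
  π[y](σ[b>4]((S ∪ π[b,y](ρ[y/x](ρ[b/c](σ[c=2](R))))))) → 1

E1 result:
y
p
s
t
E2 result:
y
s
Witness: ('p',) appears 1× in E1 but 0× in E2.

no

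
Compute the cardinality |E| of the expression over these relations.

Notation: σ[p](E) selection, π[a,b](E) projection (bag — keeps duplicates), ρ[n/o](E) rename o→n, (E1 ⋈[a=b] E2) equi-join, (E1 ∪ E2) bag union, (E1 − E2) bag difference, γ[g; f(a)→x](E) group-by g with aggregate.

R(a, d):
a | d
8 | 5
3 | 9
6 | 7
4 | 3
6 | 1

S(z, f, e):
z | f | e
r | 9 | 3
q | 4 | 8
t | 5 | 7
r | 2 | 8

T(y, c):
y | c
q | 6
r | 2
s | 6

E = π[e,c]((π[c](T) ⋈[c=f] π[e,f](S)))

Subexpression sizes:
  T → 3
  π[c](T) → 3
  S → 4
  π[e,f](S) → 4
  (π[c](T) ⋈[c=f] π[e,f](S)) → 1
  π[e,c]((π[c](T) ⋈[c=f] π[e,f](S))) → 1

|E| = 1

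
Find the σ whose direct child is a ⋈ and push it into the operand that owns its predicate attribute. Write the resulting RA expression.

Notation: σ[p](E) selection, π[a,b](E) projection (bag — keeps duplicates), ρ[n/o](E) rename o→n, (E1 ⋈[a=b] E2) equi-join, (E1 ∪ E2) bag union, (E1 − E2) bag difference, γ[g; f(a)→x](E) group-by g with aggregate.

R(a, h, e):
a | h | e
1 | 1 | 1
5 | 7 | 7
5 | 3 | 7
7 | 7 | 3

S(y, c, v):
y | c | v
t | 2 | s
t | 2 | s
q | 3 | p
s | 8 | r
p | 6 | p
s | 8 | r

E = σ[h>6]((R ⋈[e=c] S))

σ filters on h, owned by the left side.
E' = (σ[h>6](R) ⋈[e=c] S)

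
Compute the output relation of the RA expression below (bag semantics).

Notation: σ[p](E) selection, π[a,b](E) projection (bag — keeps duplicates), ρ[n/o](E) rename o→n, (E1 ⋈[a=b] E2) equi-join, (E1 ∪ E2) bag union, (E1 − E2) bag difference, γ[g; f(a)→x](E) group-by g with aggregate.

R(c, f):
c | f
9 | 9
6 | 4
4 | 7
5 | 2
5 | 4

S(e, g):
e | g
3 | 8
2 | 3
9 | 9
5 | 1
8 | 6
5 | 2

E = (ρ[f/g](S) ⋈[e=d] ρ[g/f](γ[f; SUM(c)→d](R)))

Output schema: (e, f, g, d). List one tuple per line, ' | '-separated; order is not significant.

Subexpression sizes:
  S → 6
  ρ[f/g](S) → 6
  R → 5
  γ[f; SUM(c)→d](R) → 4
  ρ[g/f](γ[f; SUM(c)→d](R)) → 4
  (ρ[f/g](S) ⋈[e=d] ρ[g/f](γ[f; SUM(c)→d](R))) → 3

== RESULT ==
e | f | g | d
5 | 1 | 2 | 5
5 | 2 | 2 | 5
9 | 9 | 9 | 9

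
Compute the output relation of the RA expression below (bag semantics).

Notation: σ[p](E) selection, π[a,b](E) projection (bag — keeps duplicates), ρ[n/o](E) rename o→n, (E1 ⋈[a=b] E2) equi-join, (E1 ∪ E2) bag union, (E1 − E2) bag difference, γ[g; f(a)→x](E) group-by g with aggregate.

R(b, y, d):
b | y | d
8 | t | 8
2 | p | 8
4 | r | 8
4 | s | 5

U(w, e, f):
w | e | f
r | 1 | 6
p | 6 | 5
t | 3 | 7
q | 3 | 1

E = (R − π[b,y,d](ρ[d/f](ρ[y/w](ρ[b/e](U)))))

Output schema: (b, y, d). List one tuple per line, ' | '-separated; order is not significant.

Row counts bottom-up:
  R → 4
  U → 4
  ρ[b/e](U) → 4
  ρ[y/w](ρ[b/e](U)) → 4
  ρ[d/f](ρ[y/w](ρ[b/e](U))) → 4
  π[b,y,d](ρ[d/f](ρ[y/w](ρ[b/e](U)))) → 4
  (R − π[b,y,d](ρ[d/f](ρ[y/w](ρ[b/e](U))))) → 4

== RESULT ==
b | y | d
2 | p | 8
4 | r | 8
4 | s | 5
8 | t | 8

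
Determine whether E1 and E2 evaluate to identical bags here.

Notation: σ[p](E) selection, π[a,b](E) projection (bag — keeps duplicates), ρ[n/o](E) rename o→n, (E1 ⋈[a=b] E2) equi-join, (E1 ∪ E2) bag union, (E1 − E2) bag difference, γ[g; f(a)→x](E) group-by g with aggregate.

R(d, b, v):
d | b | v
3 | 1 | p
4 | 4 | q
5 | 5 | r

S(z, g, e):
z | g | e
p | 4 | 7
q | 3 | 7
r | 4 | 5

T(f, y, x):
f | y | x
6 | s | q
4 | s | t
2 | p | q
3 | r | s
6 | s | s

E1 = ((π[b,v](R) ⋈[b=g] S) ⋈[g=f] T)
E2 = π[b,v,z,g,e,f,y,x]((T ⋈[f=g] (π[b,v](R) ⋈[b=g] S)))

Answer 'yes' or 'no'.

E1 subexpression sizes:
  R → 3
  π[b,v](R) → 3
  S → 3
  (π[b,v](R) ⋈[b=g] S) → 2
  T → 5
  ((π[b,v](R) ⋈[b=g] S) ⋈[g=f] T) → 2
E2 subexpression sizes:
  T → 5
  R → 3
  π[b,v](R) → 3
  S → 3
  (π[b,v](R) ⋈[b=g] S) → 2
  (T ⋈[f=g] (π[b,v](R) ⋈[b=g] S)) → 2
  π[b,v,z,g,e,f,y,x]((T ⋈[f=g] (π[b,v](R) ⋈[b=g] S))) → 2

E1 and E2 produce the same multiset:
b | v | z | g | e | f | y | x
4 | q | p | 4 | 7 | 4 | s | t
4 | q | r | 4 | 5 | 4 | s | t

yes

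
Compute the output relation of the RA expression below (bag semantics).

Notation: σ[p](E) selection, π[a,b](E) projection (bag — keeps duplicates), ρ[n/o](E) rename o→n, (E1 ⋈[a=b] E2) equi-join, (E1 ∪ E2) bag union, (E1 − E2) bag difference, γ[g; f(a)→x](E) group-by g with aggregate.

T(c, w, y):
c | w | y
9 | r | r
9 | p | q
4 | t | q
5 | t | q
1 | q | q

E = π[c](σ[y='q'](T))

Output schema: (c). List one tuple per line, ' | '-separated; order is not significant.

Per-node cardinality:
  T → 5
  σ[y='q'](T) → 4
  π[c](σ[y='q'](T)) → 4

== RESULT ==
c
1
4
5
9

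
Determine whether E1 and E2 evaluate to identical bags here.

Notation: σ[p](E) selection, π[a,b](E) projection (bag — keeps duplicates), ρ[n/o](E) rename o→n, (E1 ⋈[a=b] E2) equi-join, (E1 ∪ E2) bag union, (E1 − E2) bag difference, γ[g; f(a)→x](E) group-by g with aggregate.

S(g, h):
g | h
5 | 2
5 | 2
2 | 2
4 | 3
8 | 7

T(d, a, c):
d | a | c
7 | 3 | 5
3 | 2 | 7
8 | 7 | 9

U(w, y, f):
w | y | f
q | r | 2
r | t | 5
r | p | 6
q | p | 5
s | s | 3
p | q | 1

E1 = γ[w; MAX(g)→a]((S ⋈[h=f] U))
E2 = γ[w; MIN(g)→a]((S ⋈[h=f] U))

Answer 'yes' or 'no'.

E1 row counts bottom-up:
  S → 5
  U → 6
  (S ⋈[h=f] U) → 4
  γ[w; MAX(g)→a]((S ⋈[h=f] U)) → 2
E2 row counts bottom-up:
  S → 5
  U → 6
  (S ⋈[h=f] U) → 4
  γ[w; MIN(g)→a]((S ⋈[h=f] U)) → 2

E1 result:
w | a
q | 5
s | 4
E2 result:
w | a
q | 2
s | 4
Witness: ('q', 5) appears 1× in E1 but 0× in E2.

no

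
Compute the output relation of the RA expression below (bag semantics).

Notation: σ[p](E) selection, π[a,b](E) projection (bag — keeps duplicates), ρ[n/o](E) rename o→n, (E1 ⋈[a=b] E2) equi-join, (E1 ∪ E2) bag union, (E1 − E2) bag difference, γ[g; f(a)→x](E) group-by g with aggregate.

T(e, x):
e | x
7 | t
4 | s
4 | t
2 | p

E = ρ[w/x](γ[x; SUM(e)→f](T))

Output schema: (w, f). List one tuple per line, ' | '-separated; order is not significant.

Row counts bottom-up:
  T → 4
  γ[x; SUM(e)→f](T) → 3
  ρ[w/x](γ[x; SUM(e)→f](T)) → 3

== RESULT ==
w | f
p | 2
s | 4
t | 11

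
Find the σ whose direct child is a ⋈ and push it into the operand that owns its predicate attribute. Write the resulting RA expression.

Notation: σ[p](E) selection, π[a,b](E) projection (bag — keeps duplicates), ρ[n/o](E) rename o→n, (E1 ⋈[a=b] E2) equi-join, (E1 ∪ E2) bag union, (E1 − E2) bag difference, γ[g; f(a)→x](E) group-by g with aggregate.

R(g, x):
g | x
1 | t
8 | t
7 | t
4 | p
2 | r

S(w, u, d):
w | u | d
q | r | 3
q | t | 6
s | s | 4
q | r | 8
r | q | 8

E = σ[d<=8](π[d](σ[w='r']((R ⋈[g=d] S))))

σ filters on w, owned by the right side.
E' = σ[d<=8](π[d]((R ⋈[g=d] σ[w='r'](S))))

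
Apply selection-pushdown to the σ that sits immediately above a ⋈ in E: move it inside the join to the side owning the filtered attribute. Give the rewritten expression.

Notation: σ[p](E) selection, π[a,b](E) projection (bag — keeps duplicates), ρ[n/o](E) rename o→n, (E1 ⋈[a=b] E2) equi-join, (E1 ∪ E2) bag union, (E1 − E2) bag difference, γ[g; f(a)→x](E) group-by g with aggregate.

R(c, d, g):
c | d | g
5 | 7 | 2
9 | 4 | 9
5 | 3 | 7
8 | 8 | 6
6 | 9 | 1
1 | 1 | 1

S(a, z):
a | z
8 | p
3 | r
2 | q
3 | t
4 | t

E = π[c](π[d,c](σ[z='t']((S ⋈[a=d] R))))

σ filters on z, owned by the left side.
E' = π[c](π[d,c]((σ[z='t'](S) ⋈[a=d] R)))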